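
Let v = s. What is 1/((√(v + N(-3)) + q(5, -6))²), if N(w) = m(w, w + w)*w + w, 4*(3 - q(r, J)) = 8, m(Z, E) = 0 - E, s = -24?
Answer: (1 + 3*I*√5)⁻² ≈ -0.020794 - 0.0063405*I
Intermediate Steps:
m(Z, E) = -E
q(r, J) = 1 (q(r, J) = 3 - ¼*8 = 3 - 2 = 1)
v = -24
N(w) = w - 2*w² (N(w) = (-(w + w))*w + w = (-2*w)*w + w = -2*w² + w = w - 2*w²)
1/((√(v + N(-3)) + q(5, -6))²) = 1/((√(-24 - 3*(1 - 2*(-3))) + 1)²) = 1/((√(-24 - 3*(1 + 6)) + 1)²) = 1/((√(-24 - 3*7) + 1)²) = 1/((√(-24 - 21) + 1)²) = 1/((√(-45) + 1)²) = 1/((3*I*√5 + 1)²) = 1/((1 + 3*I*√5)²) = (1 + 3*I*√5)⁻²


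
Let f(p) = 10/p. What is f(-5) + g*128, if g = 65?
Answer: 8318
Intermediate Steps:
f(-5) + g*128 = 10/(-5) + 65*128 = 10*(-⅕) + 8320 = -2 + 8320 = 8318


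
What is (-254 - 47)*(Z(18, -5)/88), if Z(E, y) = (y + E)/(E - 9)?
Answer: -3913/792 ≈ -4.9407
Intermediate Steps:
Z(E, y) = (E + y)/(-9 + E)
(-254 - 47)*(Z(18, -5)/88) = (-254 - 47)*(((18 - 5)/(-9 + 18))/88) = -301*13/9/88 = -301*(1/9)*13/88 = -3913/(9*88) = -301*13/792 = -3913/792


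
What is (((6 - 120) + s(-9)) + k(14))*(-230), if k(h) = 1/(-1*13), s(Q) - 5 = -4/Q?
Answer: 2923300/117 ≈ 24985.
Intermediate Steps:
s(Q) = 5 - 4/Q
k(h) = -1/13 (k(h) = 1/(-13) = -1/13)
(((6 - 120) + s(-9)) + k(14))*(-230) = (((6 - 120) + (5 - 4/(-9))) - 1/13)*(-230) = ((-114 + (5 - 4*(-⅑))) - 1/13)*(-230) = ((-114 + (5 + 4/9)) - 1/13)*(-230) = ((-114 + 49/9) - 1/13)*(-230) = (-977/9 - 1/13)*(-230) = -12710/117*(-230) = 2923300/117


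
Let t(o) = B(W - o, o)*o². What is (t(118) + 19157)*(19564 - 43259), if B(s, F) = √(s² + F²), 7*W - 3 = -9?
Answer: -453925115 - 471327400*√13745 ≈ -5.5712e+10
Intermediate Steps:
W = -6/7 (W = 3/7 + (⅐)*(-9) = 3/7 - 9/7 = -6/7 ≈ -0.85714)
B(s, F) = √(F² + s²)
t(o) = o²*√(o² + (-6/7 - o)²) (t(o) = √(o² + (-6/7 - o)²)*o² = o²*√(o² + (-6/7 - o)²))
(t(118) + 19157)*(19564 - 43259) = ((⅐)*118²*√(36 + 84*118 + 98*118²) + 19157)*(19564 - 43259) = ((⅐)*13924*√(36 + 9912 + 98*13924) + 19157)*(-23695) = ((⅐)*13924*√(36 + 9912 + 1364552) + 19157)*(-23695) = ((⅐)*13924*√1374500 + 19157)*(-23695) = ((⅐)*13924*(10*√13745) + 19157)*(-23695) = (139240*√13745/7 + 19157)*(-23695) = (19157 + 139240*√13745/7)*(-23695) = -453925115 - 471327400*√13745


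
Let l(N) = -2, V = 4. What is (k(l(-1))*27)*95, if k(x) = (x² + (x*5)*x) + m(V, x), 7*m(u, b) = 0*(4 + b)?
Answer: 61560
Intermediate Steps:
m(u, b) = 0 (m(u, b) = (0*(4 + b))/7 = (⅐)*0 = 0)
k(x) = 6*x² (k(x) = (x² + (x*5)*x) + 0 = (x² + (5*x)*x) + 0 = (x² + 5*x²) + 0 = 6*x² + 0 = 6*x²)
(k(l(-1))*27)*95 = ((6*(-2)²)*27)*95 = ((6*4)*27)*95 = (24*27)*95 = 648*95 = 61560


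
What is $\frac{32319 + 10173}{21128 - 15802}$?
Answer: $\frac{21246}{2663} \approx 7.9782$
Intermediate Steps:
$\frac{32319 + 10173}{21128 - 15802} = \frac{42492}{5326} = 42492 \cdot \frac{1}{5326} = \frac{21246}{2663}$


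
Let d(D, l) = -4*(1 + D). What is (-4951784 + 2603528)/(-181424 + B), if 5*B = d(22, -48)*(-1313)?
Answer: 978440/65527 ≈ 14.932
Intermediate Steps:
d(D, l) = -4 - 4*D
B = 120796/5 (B = ((-4 - 4*22)*(-1313))/5 = ((-4 - 88)*(-1313))/5 = (-92*(-1313))/5 = (⅕)*120796 = 120796/5 ≈ 24159.)
(-4951784 + 2603528)/(-181424 + B) = (-4951784 + 2603528)/(-181424 + 120796/5) = -2348256/(-786324/5) = -2348256*(-5/786324) = 978440/65527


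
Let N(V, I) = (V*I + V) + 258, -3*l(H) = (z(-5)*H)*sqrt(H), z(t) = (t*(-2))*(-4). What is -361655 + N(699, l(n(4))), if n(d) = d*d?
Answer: 235782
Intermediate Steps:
z(t) = 8*t (z(t) = -2*t*(-4) = 8*t)
n(d) = d**2
l(H) = 40*H**(3/2)/3 (l(H) = -(8*(-5))*H*sqrt(H)/3 = -(-40*H)*sqrt(H)/3 = -(-40)*H**(3/2)/3 = 40*H**(3/2)/3)
N(V, I) = 258 + V + I*V (N(V, I) = (I*V + V) + 258 = (V + I*V) + 258 = 258 + V + I*V)
-361655 + N(699, l(n(4))) = -361655 + (258 + 699 + (40*(4**2)**(3/2)/3)*699) = -361655 + (258 + 699 + (40*16**(3/2)/3)*699) = -361655 + (258 + 699 + ((40/3)*64)*699) = -361655 + (258 + 699 + (2560/3)*699) = -361655 + (258 + 699 + 596480) = -361655 + 597437 = 235782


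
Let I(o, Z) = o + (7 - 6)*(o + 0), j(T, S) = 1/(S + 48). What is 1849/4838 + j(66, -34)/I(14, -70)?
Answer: 364823/948248 ≈ 0.38473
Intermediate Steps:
j(T, S) = 1/(48 + S)
I(o, Z) = 2*o (I(o, Z) = o + 1*o = o + o = 2*o)
1849/4838 + j(66, -34)/I(14, -70) = 1849/4838 + 1/((48 - 34)*((2*14))) = 1849*(1/4838) + 1/(14*28) = 1849/4838 + (1/14)*(1/28) = 1849/4838 + 1/392 = 364823/948248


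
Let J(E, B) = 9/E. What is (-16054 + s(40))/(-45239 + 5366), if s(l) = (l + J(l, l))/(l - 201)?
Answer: 34463123/85594040 ≈ 0.40263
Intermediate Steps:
s(l) = (l + 9/l)/(-201 + l) (s(l) = (l + 9/l)/(l - 201) = (l + 9/l)/(-201 + l))
(-16054 + s(40))/(-45239 + 5366) = (-16054 + (9 + 40²)/(40*(-201 + 40)))/(-45239 + 5366) = (-16054 + (1/40)*(9 + 1600)/(-161))/(-39873) = (-16054 + (1/40)*(-1/161)*1609)*(-1/39873) = (-16054 - 1609/6440)*(-1/39873) = -103389369/6440*(-1/39873) = 34463123/85594040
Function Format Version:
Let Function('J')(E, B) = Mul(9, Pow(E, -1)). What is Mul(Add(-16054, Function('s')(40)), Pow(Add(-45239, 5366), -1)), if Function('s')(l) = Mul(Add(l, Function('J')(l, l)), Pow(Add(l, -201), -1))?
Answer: Rational(34463123, 85594040) ≈ 0.40263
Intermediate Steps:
Function('s')(l) = Mul(Pow(Add(-201, l), -1), Add(l, Mul(9, Pow(l, -1)))) (Function('s')(l) = Mul(Add(l, Mul(9, Pow(l, -1))), Pow(Add(l, -201), -1)) = Mul(Add(l, Mul(9, Pow(l, -1))), Pow(Add(-201, l), -1)) = Mul(Pow(Add(-201, l), -1), Add(l, Mul(9, Pow(l, -1)))))
Mul(Add(-16054, Function('s')(40)), Pow(Add(-45239, 5366), -1)) = Mul(Add(-16054, Mul(Pow(40, -1), Pow(Add(-201, 40), -1), Add(9, Pow(40, 2)))), Pow(Add(-45239, 5366), -1)) = Mul(Add(-16054, Mul(Rational(1, 40), Pow(-161, -1), Add(9, 1600))), Pow(-39873, -1)) = Mul(Add(-16054, Mul(Rational(1, 40), Rational(-1, 161), 1609)), Rational(-1, 39873)) = Mul(Add(-16054, Rational(-1609, 6440)), Rational(-1, 39873)) = Mul(Rational(-103389369, 6440), Rational(-1, 39873)) = Rational(34463123, 85594040)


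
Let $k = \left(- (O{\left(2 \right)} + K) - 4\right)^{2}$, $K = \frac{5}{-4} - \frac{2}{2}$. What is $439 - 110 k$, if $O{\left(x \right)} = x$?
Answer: $- \frac{8863}{8} \approx -1107.9$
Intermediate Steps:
$K = - \frac{9}{4}$ ($K = 5 \left(- \frac{1}{4}\right) - 1 = - \frac{5}{4} - 1 = - \frac{9}{4} \approx -2.25$)
$k = \frac{225}{16}$ ($k = \left(- (2 - \frac{9}{4}) - 4\right)^{2} = \left(\left(-1\right) \left(- \frac{1}{4}\right) - 4\right)^{2} = \left(\frac{1}{4} - 4\right)^{2} = \left(- \frac{15}{4}\right)^{2} = \frac{225}{16} \approx 14.063$)
$439 - 110 k = 439 - \frac{12375}{8} = - \frac{8863}{8}$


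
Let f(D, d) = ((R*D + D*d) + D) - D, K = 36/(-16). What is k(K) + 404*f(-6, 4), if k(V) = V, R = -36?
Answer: 310263/4 ≈ 77566.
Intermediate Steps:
K = -9/4 (K = 36*(-1/16) = -9/4 ≈ -2.2500)
f(D, d) = -36*D + D*d (f(D, d) = ((-36*D + D*d) + D) - D = (-35*D + D*d) - D = -36*D + D*d)
k(K) + 404*f(-6, 4) = -9/4 + 404*(-6*(-36 + 4)) = -9/4 + 404*(-6*(-32)) = -9/4 + 404*192 = -9/4 + 77568 = 310263/4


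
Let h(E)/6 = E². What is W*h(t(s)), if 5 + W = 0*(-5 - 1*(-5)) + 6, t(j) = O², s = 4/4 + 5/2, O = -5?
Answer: 3750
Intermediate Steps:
s = 7/2 (s = 4*(¼) + 5*(½) = 1 + 5/2 = 7/2 ≈ 3.5000)
t(j) = 25 (t(j) = (-5)² = 25)
W = 1 (W = -5 + (0*(-5 - 1*(-5)) + 6) = -5 + (0*(-5 + 5) + 6) = -5 + (0*0 + 6) = -5 + (0 + 6) = -5 + 6 = 1)
h(E) = 6*E²
W*h(t(s)) = 1*(6*25²) = 1*(6*625) = 1*3750 = 3750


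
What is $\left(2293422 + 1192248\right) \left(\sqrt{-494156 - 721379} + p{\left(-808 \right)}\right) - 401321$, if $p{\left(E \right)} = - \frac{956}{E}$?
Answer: $\frac{376004144}{101} + 3485670 i \sqrt{1215535} \approx 3.7228 \cdot 10^{6} + 3.843 \cdot 10^{9} i$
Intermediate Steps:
$\left(2293422 + 1192248\right) \left(\sqrt{-494156 - 721379} + p{\left(-808 \right)}\right) - 401321 = \left(2293422 + 1192248\right) \left(\sqrt{-494156 - 721379} - \frac{956}{-808}\right) - 401321 = 3485670 \left(\sqrt{-1215535} - - \frac{239}{202}\right) - 401321 = 3485670 \left(i \sqrt{1215535} + \frac{239}{202}\right) - 401321 = 3485670 \left(\frac{239}{202} + i \sqrt{1215535}\right) - 401321 = \left(\frac{416537565}{101} + 3485670 i \sqrt{1215535}\right) - 401321 = \frac{376004144}{101} + 3485670 i \sqrt{1215535}$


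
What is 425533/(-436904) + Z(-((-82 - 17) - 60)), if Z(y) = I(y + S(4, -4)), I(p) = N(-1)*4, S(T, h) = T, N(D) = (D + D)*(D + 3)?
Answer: -7415997/436904 ≈ -16.974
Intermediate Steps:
N(D) = 2*D*(3 + D) (N(D) = (2*D)*(3 + D) = 2*D*(3 + D))
I(p) = -16 (I(p) = (2*(-1)*(3 - 1))*4 = (2*(-1)*2)*4 = -4*4 = -16)
Z(y) = -16
425533/(-436904) + Z(-((-82 - 17) - 60)) = 425533/(-436904) - 16 = 425533*(-1/436904) - 16 = -425533/436904 - 16 = -7415997/436904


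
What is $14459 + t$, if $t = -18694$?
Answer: $-4235$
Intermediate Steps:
$14459 + t = 14459 - 18694 = -4235$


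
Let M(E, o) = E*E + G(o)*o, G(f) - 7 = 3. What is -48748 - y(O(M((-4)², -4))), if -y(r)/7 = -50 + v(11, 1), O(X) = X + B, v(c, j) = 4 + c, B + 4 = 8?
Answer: -48993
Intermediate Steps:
G(f) = 10 (G(f) = 7 + 3 = 10)
B = 4 (B = -4 + 8 = 4)
M(E, o) = E² + 10*o (M(E, o) = E*E + 10*o = E² + 10*o)
O(X) = 4 + X (O(X) = X + 4 = 4 + X)
y(r) = 245 (y(r) = -7*(-50 + (4 + 11)) = -7*(-50 + 15) = -7*(-35) = 245)
-48748 - y(O(M((-4)², -4))) = -48748 - 1*245 = -48748 - 245 = -48993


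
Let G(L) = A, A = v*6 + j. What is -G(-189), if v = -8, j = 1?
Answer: 47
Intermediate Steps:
A = -47 (A = -8*6 + 1 = -48 + 1 = -47)
G(L) = -47
-G(-189) = -1*(-47) = 47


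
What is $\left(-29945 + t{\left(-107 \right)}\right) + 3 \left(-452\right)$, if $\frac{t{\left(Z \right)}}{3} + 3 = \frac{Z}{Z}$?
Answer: $-31307$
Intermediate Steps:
$t{\left(Z \right)} = -6$ ($t{\left(Z \right)} = -9 + 3 \frac{Z}{Z} = -9 + 3 \cdot 1 = -9 + 3 = -6$)
$\left(-29945 + t{\left(-107 \right)}\right) + 3 \left(-452\right) = \left(-29945 - 6\right) + 3 \left(-452\right) = -29951 - 1356 = -31307$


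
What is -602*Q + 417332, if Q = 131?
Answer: 338470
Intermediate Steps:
-602*Q + 417332 = -602*131 + 417332 = -78862 + 417332 = 338470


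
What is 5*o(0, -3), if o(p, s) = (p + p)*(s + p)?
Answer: 0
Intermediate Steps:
o(p, s) = 2*p*(p + s) (o(p, s) = (2*p)*(p + s) = 2*p*(p + s))
5*o(0, -3) = 5*(2*0*(0 - 3)) = 5*(2*0*(-3)) = 5*0 = 0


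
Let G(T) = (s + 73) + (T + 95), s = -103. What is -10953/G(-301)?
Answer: 10953/236 ≈ 46.411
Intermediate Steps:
G(T) = 65 + T (G(T) = (-103 + 73) + (T + 95) = -30 + (95 + T) = 65 + T)
-10953/G(-301) = -10953/(65 - 301) = -10953/(-236) = -10953*(-1/236) = 10953/236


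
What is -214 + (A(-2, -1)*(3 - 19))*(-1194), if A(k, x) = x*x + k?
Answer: -19318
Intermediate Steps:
A(k, x) = k + x² (A(k, x) = x² + k = k + x²)
-214 + (A(-2, -1)*(3 - 19))*(-1194) = -214 + ((-2 + (-1)²)*(3 - 19))*(-1194) = -214 + ((-2 + 1)*(-16))*(-1194) = -214 - 1*(-16)*(-1194) = -214 + 16*(-1194) = -214 - 19104 = -19318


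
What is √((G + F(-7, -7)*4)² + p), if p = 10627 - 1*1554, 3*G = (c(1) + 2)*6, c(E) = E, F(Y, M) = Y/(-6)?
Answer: √82681/3 ≈ 95.848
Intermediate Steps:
F(Y, M) = -Y/6 (F(Y, M) = Y*(-⅙) = -Y/6)
G = 6 (G = ((1 + 2)*6)/3 = (3*6)/3 = (⅓)*18 = 6)
p = 9073 (p = 10627 - 1554 = 9073)
√((G + F(-7, -7)*4)² + p) = √((6 - ⅙*(-7)*4)² + 9073) = √((6 + (7/6)*4)² + 9073) = √((6 + 14/3)² + 9073) = √((32/3)² + 9073) = √(1024/9 + 9073) = √(82681/9) = √82681/3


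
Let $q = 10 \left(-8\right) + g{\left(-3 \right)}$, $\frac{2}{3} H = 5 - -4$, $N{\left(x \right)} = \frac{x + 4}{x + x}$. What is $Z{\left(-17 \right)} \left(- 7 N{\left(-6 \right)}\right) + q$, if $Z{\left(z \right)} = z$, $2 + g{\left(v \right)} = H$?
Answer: $- \frac{146}{3} \approx -48.667$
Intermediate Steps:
$N{\left(x \right)} = \frac{4 + x}{2 x}$
$H = \frac{27}{2}$ ($H = \frac{3 \left(5 - -4\right)}{2} = \frac{3 \left(5 + 4\right)}{2} = \frac{3}{2} \cdot 9 = \frac{27}{2} \approx 13.5$)
$g{\left(v \right)} = \frac{23}{2}$ ($g{\left(v \right)} = -2 + \frac{27}{2} = \frac{23}{2}$)
$q = - \frac{137}{2}$ ($q = 10 \left(-8\right) + \frac{23}{2} = -80 + \frac{23}{2} = - \frac{137}{2} \approx -68.5$)
$Z{\left(-17 \right)} \left(- 7 N{\left(-6 \right)}\right) + q = - 17 \left(- 7 \frac{4 - 6}{2 \left(-6\right)}\right) - \frac{137}{2} = - 17 \left(- 7 \cdot \frac{1}{2} \left(- \frac{1}{6}\right) \left(-2\right)\right) - \frac{137}{2} = - 17 \left(\left(-7\right) \frac{1}{6}\right) - \frac{137}{2} = \left(-17\right) \left(- \frac{7}{6}\right) - \frac{137}{2} = \frac{119}{6} - \frac{137}{2} = - \frac{146}{3}$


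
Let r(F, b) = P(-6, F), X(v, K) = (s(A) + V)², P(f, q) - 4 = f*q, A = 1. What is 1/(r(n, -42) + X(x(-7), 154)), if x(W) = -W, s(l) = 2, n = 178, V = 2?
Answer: -1/1048 ≈ -0.00095420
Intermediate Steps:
P(f, q) = 4 + f*q
X(v, K) = 16 (X(v, K) = (2 + 2)² = 4² = 16)
r(F, b) = 4 - 6*F
1/(r(n, -42) + X(x(-7), 154)) = 1/((4 - 6*178) + 16) = 1/((4 - 1068) + 16) = 1/(-1064 + 16) = 1/(-1048) = -1/1048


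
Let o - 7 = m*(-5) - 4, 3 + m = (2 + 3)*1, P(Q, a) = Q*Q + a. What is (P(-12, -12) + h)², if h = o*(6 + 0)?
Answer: 8100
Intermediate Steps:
P(Q, a) = a + Q² (P(Q, a) = Q² + a = a + Q²)
m = 2 (m = -3 + (2 + 3)*1 = -3 + 5*1 = -3 + 5 = 2)
o = -7 (o = 7 + (2*(-5) - 4) = 7 + (-10 - 4) = 7 - 14 = -7)
h = -42 (h = -7*(6 + 0) = -7*6 = -42)
(P(-12, -12) + h)² = ((-12 + (-12)²) - 42)² = ((-12 + 144) - 42)² = (132 - 42)² = 90² = 8100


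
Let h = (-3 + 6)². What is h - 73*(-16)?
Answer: 1177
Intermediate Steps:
h = 9 (h = 3² = 9)
h - 73*(-16) = 9 - 73*(-16) = 9 + 1168 = 1177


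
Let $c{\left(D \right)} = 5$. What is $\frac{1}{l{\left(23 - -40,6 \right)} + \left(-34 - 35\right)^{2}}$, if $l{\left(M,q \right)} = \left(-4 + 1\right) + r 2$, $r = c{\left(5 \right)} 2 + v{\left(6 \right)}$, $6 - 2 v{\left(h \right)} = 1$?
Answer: $\frac{1}{4783} \approx 0.00020907$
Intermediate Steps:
$v{\left(h \right)} = \frac{5}{2}$ ($v{\left(h \right)} = 3 - \frac{1}{2} = \frac{5}{2}$)
$r = \frac{25}{2}$ ($r = 5 \cdot 2 + \frac{5}{2} = 10 + \frac{5}{2} = \frac{25}{2} \approx 12.5$)
$l{\left(M,q \right)} = 22$ ($l{\left(M,q \right)} = \left(-4 + 1\right) + \frac{25}{2} \cdot 2 = -3 + 25 = 22$)
$\frac{1}{l{\left(23 - -40,6 \right)} + \left(-34 - 35\right)^{2}} = \frac{1}{22 + \left(-34 - 35\right)^{2}} = \frac{1}{22 + \left(-69\right)^{2}} = \frac{1}{22 + 4761} = \frac{1}{4783}$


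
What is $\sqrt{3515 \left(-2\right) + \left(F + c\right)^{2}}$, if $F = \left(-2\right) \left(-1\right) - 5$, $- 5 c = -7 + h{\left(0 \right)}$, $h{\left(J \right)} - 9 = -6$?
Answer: $\frac{i \sqrt{175629}}{5} \approx 83.816 i$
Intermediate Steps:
$h{\left(J \right)} = 3$ ($h{\left(J \right)} = 9 - 6 = 3$)
$c = \frac{4}{5}$ ($c = - \frac{-7 + 3}{5} = \left(- \frac{1}{5}\right) \left(-4\right) = \frac{4}{5} \approx 0.8$)
$F = -3$ ($F = 2 - 5 = -3$)
$\sqrt{3515 \left(-2\right) + \left(F + c\right)^{2}} = \sqrt{3515 \left(-2\right) + \left(-3 + \frac{4}{5}\right)^{2}} = \sqrt{-7030 + \left(- \frac{11}{5}\right)^{2}} = \sqrt{-7030 + \frac{121}{25}} = \sqrt{- \frac{175629}{25}} = \frac{i \sqrt{175629}}{5}$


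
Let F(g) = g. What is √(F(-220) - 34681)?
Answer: I*√34901 ≈ 186.82*I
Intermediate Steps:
√(F(-220) - 34681) = √(-220 - 34681) = √(-34901) = I*√34901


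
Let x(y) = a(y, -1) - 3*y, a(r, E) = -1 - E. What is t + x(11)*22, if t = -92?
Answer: -818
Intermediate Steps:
x(y) = -3*y (x(y) = (-1 - 1*(-1)) - 3*y = (-1 + 1) - 3*y = 0 - 3*y = -3*y)
t + x(11)*22 = -92 - 3*11*22 = -92 - 33*22 = -92 - 726 = -818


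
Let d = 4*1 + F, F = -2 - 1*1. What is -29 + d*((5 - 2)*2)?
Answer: -23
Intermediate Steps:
F = -3 (F = -2 - 1 = -3)
d = 1 (d = 4*1 - 3 = 4 - 3 = 1)
-29 + d*((5 - 2)*2) = -29 + 1*((5 - 2)*2) = -29 + 1*(3*2) = -29 + 1*6 = -29 + 6 = -23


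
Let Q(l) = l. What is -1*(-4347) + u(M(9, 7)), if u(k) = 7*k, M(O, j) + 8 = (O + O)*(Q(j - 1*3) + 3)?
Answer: 5173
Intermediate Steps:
M(O, j) = -8 + 2*O*j (M(O, j) = -8 + (O + O)*((j - 1*3) + 3) = -8 + (2*O)*((j - 3) + 3) = -8 + (2*O)*((-3 + j) + 3) = -8 + (2*O)*j = -8 + 2*O*j)
-1*(-4347) + u(M(9, 7)) = -1*(-4347) + 7*(-8 + 2*9*7) = 4347 + 7*(-8 + 126) = 4347 + 7*118 = 4347 + 826 = 5173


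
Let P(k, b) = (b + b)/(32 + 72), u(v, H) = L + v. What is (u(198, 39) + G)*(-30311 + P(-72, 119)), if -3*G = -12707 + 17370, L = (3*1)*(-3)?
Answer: 537959424/13 ≈ 4.1382e+7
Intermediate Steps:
L = -9 (L = 3*(-3) = -9)
u(v, H) = -9 + v
G = -4663/3 (G = -(-12707 + 17370)/3 = -⅓*4663 = -4663/3 ≈ -1554.3)
P(k, b) = b/52 (P(k, b) = (2*b)/104 = (2*b)*(1/104) = b/52)
(u(198, 39) + G)*(-30311 + P(-72, 119)) = ((-9 + 198) - 4663/3)*(-30311 + (1/52)*119) = (189 - 4663/3)*(-30311 + 119/52) = -4096/3*(-1576053/52) = 537959424/13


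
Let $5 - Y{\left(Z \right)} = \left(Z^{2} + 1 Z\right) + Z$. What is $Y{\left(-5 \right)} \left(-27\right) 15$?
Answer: $4050$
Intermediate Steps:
$Y{\left(Z \right)} = 5 - Z^{2} - 2 Z$ ($Y{\left(Z \right)} = 5 - \left(\left(Z^{2} + 1 Z\right) + Z\right) = 5 - \left(\left(Z^{2} + Z\right) + Z\right) = 5 - \left(\left(Z + Z^{2}\right) + Z\right) = 5 - \left(Z^{2} + 2 Z\right) = 5 - Z^{2} - 2 Z$)
$Y{\left(-5 \right)} \left(-27\right) 15 = \left(5 - \left(-5\right)^{2} - -10\right) \left(-27\right) 15 = \left(5 - 25 + 10\right) \left(-27\right) 15 = \left(-10\right) \left(-27\right) 15 = 270 \cdot 15 = 4050$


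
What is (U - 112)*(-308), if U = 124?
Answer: -3696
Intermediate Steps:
(U - 112)*(-308) = (124 - 112)*(-308) = 12*(-308) = -3696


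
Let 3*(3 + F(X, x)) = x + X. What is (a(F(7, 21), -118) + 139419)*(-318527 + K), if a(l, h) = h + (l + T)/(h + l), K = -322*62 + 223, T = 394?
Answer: -15785152413912/335 ≈ -4.7120e+10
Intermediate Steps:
K = -19741 (K = -19964 + 223 = -19741)
F(X, x) = -3 + X/3 + x/3 (F(X, x) = -3 + (x + X)/3 = -3 + (X + x)/3 = -3 + (X/3 + x/3) = -3 + X/3 + x/3)
a(l, h) = h + (394 + l)/(h + l) (a(l, h) = h + (l + 394)/(h + l) = h + (394 + l)/(h + l))
(a(F(7, 21), -118) + 139419)*(-318527 + K) = ((394 + (-3 + (⅓)*7 + (⅓)*21) + (-118)² - 118*(-3 + (⅓)*7 + (⅓)*21))/(-118 + (-3 + (⅓)*7 + (⅓)*21)) + 139419)*(-318527 - 19741) = ((394 + (-3 + 7/3 + 7) + 13924 - 118*(-3 + 7/3 + 7))/(-118 + (-3 + 7/3 + 7)) + 139419)*(-338268) = ((394 + 19/3 + 13924 - 118*19/3)/(-118 + 19/3) + 139419)*(-338268) = ((394 + 19/3 + 13924 - 2242/3)/(-335/3) + 139419)*(-338268) = (-3/335*13577 + 139419)*(-338268) = (-40731/335 + 139419)*(-338268) = (46664634/335)*(-338268) = -15785152413912/335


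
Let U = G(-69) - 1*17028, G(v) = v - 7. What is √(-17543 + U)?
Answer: I*√34647 ≈ 186.14*I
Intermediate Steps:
G(v) = -7 + v
U = -17104 (U = (-7 - 69) - 1*17028 = -76 - 17028 = -17104)
√(-17543 + U) = √(-17543 - 17104) = √(-34647) = I*√34647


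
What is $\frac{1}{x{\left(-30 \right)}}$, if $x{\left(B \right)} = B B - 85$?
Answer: $\frac{1}{815} \approx 0.001227$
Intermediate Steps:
$x{\left(B \right)} = -85 + B^{2}$ ($x{\left(B \right)} = B^{2} - 85 = -85 + B^{2}$)
$\frac{1}{x{\left(-30 \right)}} = \frac{1}{-85 + \left(-30\right)^{2}} = \frac{1}{-85 + 900} = \frac{1}{815}$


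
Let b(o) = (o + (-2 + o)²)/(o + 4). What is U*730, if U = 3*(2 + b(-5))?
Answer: -91980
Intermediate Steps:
b(o) = (o + (-2 + o)²)/(4 + o)
U = -126 (U = 3*(2 + (-5 + (-2 - 5)²)/(4 - 5)) = 3*(2 + (-5 + (-7)²)/(-1)) = 3*(2 - (-5 + 49)) = 3*(2 - 1*44) = 3*(2 - 44) = 3*(-42) = -126)
U*730 = -126*730 = -91980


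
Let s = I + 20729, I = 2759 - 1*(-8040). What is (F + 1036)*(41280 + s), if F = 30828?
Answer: 2319954112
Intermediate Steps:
I = 10799 (I = 2759 + 8040 = 10799)
s = 31528 (s = 10799 + 20729 = 31528)
(F + 1036)*(41280 + s) = (30828 + 1036)*(41280 + 31528) = 31864*72808 = 2319954112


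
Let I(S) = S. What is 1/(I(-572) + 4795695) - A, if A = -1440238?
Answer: 6906118359275/4795123 ≈ 1.4402e+6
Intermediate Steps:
1/(I(-572) + 4795695) - A = 1/(-572 + 4795695) - 1*(-1440238) = 1/4795123 + 1440238 = 6906118359275/4795123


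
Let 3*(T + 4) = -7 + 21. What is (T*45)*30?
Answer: 900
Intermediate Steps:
T = ⅔ (T = -4 + (-7 + 21)/3 = -4 + (⅓)*14 = -4 + 14/3 = ⅔ ≈ 0.66667)
(T*45)*30 = ((⅔)*45)*30 = 30*30 = 900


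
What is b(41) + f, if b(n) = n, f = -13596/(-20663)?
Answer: 860779/20663 ≈ 41.658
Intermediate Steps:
f = 13596/20663 (f = -13596*(-1/20663) = 13596/20663 ≈ 0.65799)
b(41) + f = 41 + 13596/20663 = 860779/20663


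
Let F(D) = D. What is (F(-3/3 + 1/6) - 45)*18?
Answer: -825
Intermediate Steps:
(F(-3/3 + 1/6) - 45)*18 = ((-3/3 + 1/6) - 45)*18 = ((-3*1/3 + 1*(1/6)) - 45)*18 = ((-1 + 1/6) - 45)*18 = (-5/6 - 45)*18 = -275/6*18 = -825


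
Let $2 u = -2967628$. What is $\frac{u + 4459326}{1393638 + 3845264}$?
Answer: $\frac{1487756}{2619451} \approx 0.56796$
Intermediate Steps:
$u = -1483814$ ($u = \frac{1}{2} \left(-2967628\right) = -1483814$)
$\frac{u + 4459326}{1393638 + 3845264} = \frac{-1483814 + 4459326}{1393638 + 3845264} = \frac{2975512}{5238902} = 2975512 \cdot \frac{1}{5238902} = \frac{1487756}{2619451}$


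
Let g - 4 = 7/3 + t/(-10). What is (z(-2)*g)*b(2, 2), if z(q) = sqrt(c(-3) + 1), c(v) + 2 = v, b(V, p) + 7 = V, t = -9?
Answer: -217*I/3 ≈ -72.333*I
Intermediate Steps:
b(V, p) = -7 + V
c(v) = -2 + v
z(q) = 2*I (z(q) = sqrt((-2 - 3) + 1) = sqrt(-5 + 1) = sqrt(-4) = 2*I)
g = 217/30 (g = 4 + (7/3 - 9/(-10)) = 4 + (7*(1/3) - 9*(-1/10)) = 4 + (7/3 + 9/10) = 4 + 97/30 = 217/30 ≈ 7.2333)
(z(-2)*g)*b(2, 2) = ((2*I)*(217/30))*(-7 + 2) = (217*I/15)*(-5) = -217*I/3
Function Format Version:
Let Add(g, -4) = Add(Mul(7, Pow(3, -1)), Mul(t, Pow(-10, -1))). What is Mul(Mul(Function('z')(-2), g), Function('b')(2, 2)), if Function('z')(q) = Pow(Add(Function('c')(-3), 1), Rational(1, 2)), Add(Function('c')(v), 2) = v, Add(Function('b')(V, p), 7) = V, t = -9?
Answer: Mul(Rational(-217, 3), I) ≈ Mul(-72.333, I)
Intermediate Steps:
Function('b')(V, p) = Add(-7, V)
Function('c')(v) = Add(-2, v)
Function('z')(q) = Mul(2, I) (Function('z')(q) = Pow(Add(Add(-2, -3), 1), Rational(1, 2)) = Pow(Add(-5, 1), Rational(1, 2)) = Pow(-4, Rational(1, 2)) = Mul(2, I))
g = Rational(217, 30) (g = Add(4, Add(Mul(7, Pow(3, -1)), Mul(-9, Pow(-10, -1)))) = Add(4, Add(Mul(7, Rational(1, 3)), Mul(-9, Rational(-1, 10)))) = Add(4, Add(Rational(7, 3), Rational(9, 10))) = Add(4, Rational(97, 30)) = Rational(217, 30) ≈ 7.2333)
Mul(Mul(Function('z')(-2), g), Function('b')(2, 2)) = Mul(Mul(Mul(2, I), Rational(217, 30)), Add(-7, 2)) = Mul(Mul(Rational(217, 15), I), -5) = Mul(Rational(-217, 3), I)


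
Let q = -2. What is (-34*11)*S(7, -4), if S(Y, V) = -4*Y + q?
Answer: 11220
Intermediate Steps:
S(Y, V) = -2 - 4*Y (S(Y, V) = -4*Y - 2 = -2 - 4*Y)
(-34*11)*S(7, -4) = (-34*11)*(-2 - 4*7) = -374*(-2 - 28) = -374*(-30) = 11220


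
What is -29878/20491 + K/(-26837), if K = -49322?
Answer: 208821216/549916967 ≈ 0.37973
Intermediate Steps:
-29878/20491 + K/(-26837) = -29878/20491 - 49322/(-26837) = -29878*1/20491 - 49322*(-1/26837) = -29878/20491 + 49322/26837 = 208821216/549916967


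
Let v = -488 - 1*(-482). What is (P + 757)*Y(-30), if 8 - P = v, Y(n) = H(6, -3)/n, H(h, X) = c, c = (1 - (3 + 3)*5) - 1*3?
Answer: 4112/5 ≈ 822.40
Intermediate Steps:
c = -32 (c = (1 - 6*5) - 3 = (1 - 1*30) - 3 = (1 - 30) - 3 = -29 - 3 = -32)
H(h, X) = -32
Y(n) = -32/n
v = -6 (v = -488 + 482 = -6)
P = 14 (P = 8 - 1*(-6) = 8 + 6 = 14)
(P + 757)*Y(-30) = (14 + 757)*(-32/(-30)) = 771*(-32*(-1/30)) = 771*(16/15) = 4112/5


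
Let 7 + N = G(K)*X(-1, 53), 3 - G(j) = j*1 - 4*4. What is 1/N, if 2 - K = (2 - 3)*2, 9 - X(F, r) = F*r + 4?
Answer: 1/863 ≈ 0.0011587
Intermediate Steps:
X(F, r) = 5 - F*r (X(F, r) = 9 - (F*r + 4) = 9 - (4 + F*r) = 9 + (-4 - F*r) = 5 - F*r)
K = 4 (K = 2 - (2 - 3)*2 = 2 - (-1)*2 = 2 - 1*(-2) = 2 + 2 = 4)
G(j) = 19 - j (G(j) = 3 - (j*1 - 4*4) = 3 - (j - 16) = 3 - (-16 + j) = 3 + (16 - j) = 19 - j)
N = 863 (N = -7 + (19 - 1*4)*(5 - 1*(-1)*53) = -7 + (19 - 4)*(5 + 53) = -7 + 15*58 = -7 + 870 = 863)
1/N = 1/863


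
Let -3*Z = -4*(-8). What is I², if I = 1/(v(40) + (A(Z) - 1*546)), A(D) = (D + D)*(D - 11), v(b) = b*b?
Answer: 81/186213316 ≈ 4.3498e-7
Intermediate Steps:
v(b) = b²
Z = -32/3 (Z = -(-4)*(-8)/3 = -⅓*32 = -32/3 ≈ -10.667)
A(D) = 2*D*(-11 + D) (A(D) = (2*D)*(-11 + D) = 2*D*(-11 + D))
I = 9/13646 (I = 1/(40² + (2*(-32/3)*(-11 - 32/3) - 1*546)) = 1/(1600 + (2*(-32/3)*(-65/3) - 546)) = 1/(1600 + (4160/9 - 546)) = 1/(1600 - 754/9) = 1/(13646/9) = 9/13646 ≈ 0.00065953)
I² = (9/13646)² = 81/186213316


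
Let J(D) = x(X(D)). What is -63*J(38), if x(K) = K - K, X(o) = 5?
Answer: 0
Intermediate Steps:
x(K) = 0
J(D) = 0
-63*J(38) = -63*0 = 0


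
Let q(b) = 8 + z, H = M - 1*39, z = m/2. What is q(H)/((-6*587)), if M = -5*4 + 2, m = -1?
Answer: -5/2348 ≈ -0.0021295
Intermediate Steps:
M = -18 (M = -20 + 2 = -18)
z = -½ (z = -1/2 = -1*½ = -½ ≈ -0.50000)
H = -57 (H = -18 - 1*39 = -18 - 39 = -57)
q(b) = 15/2 (q(b) = 8 - ½ = 15/2)
q(H)/((-6*587)) = 15/(2*((-6*587))) = (15/2)/(-3522) = (15/2)*(-1/3522) = -5/2348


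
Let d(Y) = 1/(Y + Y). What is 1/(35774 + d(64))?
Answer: 128/4579073 ≈ 2.7953e-5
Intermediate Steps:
d(Y) = 1/(2*Y)
1/(35774 + d(64)) = 1/(35774 + (½)/64) = 1/(35774 + (½)*(1/64)) = 1/(35774 + 1/128) = 1/(4579073/128) = 128/4579073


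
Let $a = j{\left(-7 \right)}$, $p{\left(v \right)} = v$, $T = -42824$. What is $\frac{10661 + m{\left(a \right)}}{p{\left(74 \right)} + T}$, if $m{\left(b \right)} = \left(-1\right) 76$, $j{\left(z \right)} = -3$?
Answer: $- \frac{2117}{8550} \approx -0.2476$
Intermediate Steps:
$a = -3$
$m{\left(b \right)} = -76$
$\frac{10661 + m{\left(a \right)}}{p{\left(74 \right)} + T} = \frac{10661 - 76}{74 - 42824} = \frac{10585}{-42750} = 10585 \left(- \frac{1}{42750}\right) = - \frac{2117}{8550}$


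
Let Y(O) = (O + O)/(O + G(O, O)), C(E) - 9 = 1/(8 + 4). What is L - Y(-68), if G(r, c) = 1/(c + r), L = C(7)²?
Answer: 35741315/443952 ≈ 80.507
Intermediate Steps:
C(E) = 109/12 (C(E) = 9 + 1/(8 + 4) = 9 + 1/12 = 109/12)
L = 11881/144 (L = (109/12)² = 11881/144 ≈ 82.507)
Y(O) = 2*O/(O + 1/(2*O)) (Y(O) = (O + O)/(O + 1/(O + O)) = (2*O)/(O + 1/(2*O)) = 2*O/(O + 1/(2*O)))
L - Y(-68) = 11881/144 - 4*(-68)²/(1 + 2*(-68)²) = 11881/144 - 4*4624/(1 + 2*4624) = 11881/144 - 4*4624/(1 + 9248) = 11881/144 - 4*4624/9249 = 11881/144 - 1*18496/9249 = 11881/144 - 18496/9249 = 35741315/443952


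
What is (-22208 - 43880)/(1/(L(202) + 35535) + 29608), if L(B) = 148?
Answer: -2358218104/1056502265 ≈ -2.2321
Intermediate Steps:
(-22208 - 43880)/(1/(L(202) + 35535) + 29608) = (-22208 - 43880)/(1/(148 + 35535) + 29608) = -66088/(1/35683 + 29608) = -66088/1056502265/35683 = -66088*35683/1056502265 = -2358218104/1056502265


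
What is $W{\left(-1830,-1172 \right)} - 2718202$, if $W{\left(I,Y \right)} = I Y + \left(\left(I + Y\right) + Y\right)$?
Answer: $-577616$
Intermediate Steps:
$W{\left(I,Y \right)} = I + 2 Y + I Y$ ($W{\left(I,Y \right)} = I Y + \left(I + 2 Y\right) = I + 2 Y + I Y$)
$W{\left(-1830,-1172 \right)} - 2718202 = \left(-1830 + 2 \left(-1172\right) - -2144760\right) - 2718202 = \left(-1830 - 2344 + 2144760\right) - 2718202 = 2140586 - 2718202 = -577616$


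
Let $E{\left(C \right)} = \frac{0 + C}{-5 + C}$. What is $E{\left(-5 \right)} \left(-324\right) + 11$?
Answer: $-151$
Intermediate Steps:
$E{\left(C \right)} = \frac{C}{-5 + C}$
$E{\left(-5 \right)} \left(-324\right) + 11 = - \frac{5}{-5 - 5} \left(-324\right) + 11 = - \frac{5}{-10} \left(-324\right) + 11 = \left(-5\right) \left(- \frac{1}{10}\right) \left(-324\right) + 11 = \frac{1}{2} \left(-324\right) + 11 = -162 + 11 = -151$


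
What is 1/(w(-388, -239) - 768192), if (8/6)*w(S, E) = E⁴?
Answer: 4/9785353155 ≈ 4.0877e-10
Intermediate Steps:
w(S, E) = 3*E⁴/4
1/(w(-388, -239) - 768192) = 1/((¾)*(-239)⁴ - 768192) = 1/((¾)*3262808641 - 768192) = 1/(9788425923/4 - 768192) = 1/(9785353155/4) = 4/9785353155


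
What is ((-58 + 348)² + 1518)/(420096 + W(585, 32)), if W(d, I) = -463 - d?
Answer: 42809/209524 ≈ 0.20432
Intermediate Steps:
((-58 + 348)² + 1518)/(420096 + W(585, 32)) = ((-58 + 348)² + 1518)/(420096 + (-463 - 1*585)) = (290² + 1518)/(420096 + (-463 - 585)) = (84100 + 1518)/(420096 - 1048) = 85618/419048 = 85618*(1/419048) = 42809/209524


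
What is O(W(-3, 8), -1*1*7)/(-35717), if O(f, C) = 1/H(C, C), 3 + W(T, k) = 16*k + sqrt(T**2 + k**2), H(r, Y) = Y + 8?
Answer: -1/35717 ≈ -2.7998e-5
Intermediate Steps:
H(r, Y) = 8 + Y
W(T, k) = -3 + sqrt(T**2 + k**2) + 16*k (W(T, k) = -3 + (16*k + sqrt(T**2 + k**2)) = -3 + (sqrt(T**2 + k**2) + 16*k) = -3 + sqrt(T**2 + k**2) + 16*k)
O(f, C) = 1/(8 + C)
O(W(-3, 8), -1*1*7)/(-35717) = 1/((8 - 1*1*7)*(-35717)) = -1/35717/(8 - 1*7) = -1/35717/(8 - 7) = -1/35717/1 = 1*(-1/35717) = -1/35717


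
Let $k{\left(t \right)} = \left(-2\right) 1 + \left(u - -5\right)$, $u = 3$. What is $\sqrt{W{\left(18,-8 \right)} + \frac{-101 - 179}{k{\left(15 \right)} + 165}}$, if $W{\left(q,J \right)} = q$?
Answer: $\frac{\sqrt{53162}}{57} \approx 4.0451$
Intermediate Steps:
$k{\left(t \right)} = 6$ ($k{\left(t \right)} = \left(-2\right) 1 + \left(3 - -5\right) = -2 + \left(3 + 5\right) = -2 + 8 = 6$)
$\sqrt{W{\left(18,-8 \right)} + \frac{-101 - 179}{k{\left(15 \right)} + 165}} = \sqrt{18 + \frac{-101 - 179}{6 + 165}} = \sqrt{18 - \frac{280}{171}} = \sqrt{\frac{2798}{171}} = \frac{\sqrt{53162}}{57}$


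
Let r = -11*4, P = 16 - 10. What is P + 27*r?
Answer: -1182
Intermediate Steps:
P = 6
r = -44
P + 27*r = 6 + 27*(-44) = 6 - 1188 = -1182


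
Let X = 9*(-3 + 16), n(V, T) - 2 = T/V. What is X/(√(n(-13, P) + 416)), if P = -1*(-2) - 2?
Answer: 117*√418/418 ≈ 5.7227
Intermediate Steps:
P = 0 (P = 2 - 2 = 0)
n(V, T) = 2 + T/V
X = 117 (X = 9*13 = 117)
X/(√(n(-13, P) + 416)) = 117/(√((2 + 0/(-13)) + 416)) = 117/(√((2 + 0*(-1/13)) + 416)) = 117/(√((2 + 0) + 416)) = 117/(√(2 + 416)) = 117/(√418) = 117*(√418/418) = 117*√418/418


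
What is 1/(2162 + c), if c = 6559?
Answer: 1/8721 ≈ 0.00011467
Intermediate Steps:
1/(2162 + c) = 1/(2162 + 6559) = 1/8721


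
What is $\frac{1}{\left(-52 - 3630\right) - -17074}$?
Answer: $\frac{1}{13392} \approx 7.4671 \cdot 10^{-5}$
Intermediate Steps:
$\frac{1}{\left(-52 - 3630\right) - -17074} = \frac{1}{\left(-52 - 3630\right) + 17074} = \frac{1}{-3682 + 17074} = \frac{1}{13392}$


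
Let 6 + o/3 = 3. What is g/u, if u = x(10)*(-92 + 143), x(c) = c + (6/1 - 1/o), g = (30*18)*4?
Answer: 1296/493 ≈ 2.6288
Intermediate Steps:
o = -9 (o = -18 + 3*3 = -18 + 9 = -9)
g = 2160 (g = 540*4 = 2160)
x(c) = 55/9 + c (x(c) = c + (6/1 - 1/(-9)) = c + (6*1 - 1*(-⅑)) = c + (6 + ⅑) = c + 55/9 = 55/9 + c)
u = 2465/3 (u = (55/9 + 10)*(-92 + 143) = (145/9)*51 = 2465/3 ≈ 821.67)
g/u = 2160/(2465/3) = 2160*(3/2465) = 1296/493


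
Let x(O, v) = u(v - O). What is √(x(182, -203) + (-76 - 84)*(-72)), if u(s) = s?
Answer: √11135 ≈ 105.52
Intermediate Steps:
x(O, v) = v - O
√(x(182, -203) + (-76 - 84)*(-72)) = √((-203 - 1*182) + (-76 - 84)*(-72)) = √((-203 - 182) - 160*(-72)) = √(-385 + 11520) = √11135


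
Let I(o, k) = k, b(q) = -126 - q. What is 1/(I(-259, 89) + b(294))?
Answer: -1/331 ≈ -0.0030211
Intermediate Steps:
1/(I(-259, 89) + b(294)) = 1/(89 + (-126 - 1*294)) = 1/(89 + (-126 - 294)) = 1/(89 - 420) = 1/(-331) = -1/331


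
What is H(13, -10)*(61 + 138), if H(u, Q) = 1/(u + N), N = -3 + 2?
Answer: 199/12 ≈ 16.583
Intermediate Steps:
N = -1
H(u, Q) = 1/(-1 + u) (H(u, Q) = 1/(u - 1) = 1/(-1 + u))
H(13, -10)*(61 + 138) = (61 + 138)/(-1 + 13) = 199/12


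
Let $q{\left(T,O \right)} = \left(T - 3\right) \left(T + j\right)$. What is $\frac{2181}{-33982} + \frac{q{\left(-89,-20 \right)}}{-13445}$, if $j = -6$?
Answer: $- \frac{65265245}{91377598} \approx -0.71424$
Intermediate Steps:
$q{\left(T,O \right)} = \left(-6 + T\right) \left(-3 + T\right)$ ($q{\left(T,O \right)} = \left(T - 3\right) \left(T - 6\right) = \left(-3 + T\right) \left(-6 + T\right) = \left(-6 + T\right) \left(-3 + T\right)$)
$\frac{2181}{-33982} + \frac{q{\left(-89,-20 \right)}}{-13445} = \frac{2181}{-33982} + \frac{18 + \left(-89\right)^{2} - -801}{-13445} = 2181 \left(- \frac{1}{33982}\right) + \left(18 + 7921 + 801\right) \left(- \frac{1}{13445}\right) = - \frac{2181}{33982} + 8740 \left(- \frac{1}{13445}\right) = - \frac{2181}{33982} - \frac{1748}{2689} = - \frac{65265245}{91377598}$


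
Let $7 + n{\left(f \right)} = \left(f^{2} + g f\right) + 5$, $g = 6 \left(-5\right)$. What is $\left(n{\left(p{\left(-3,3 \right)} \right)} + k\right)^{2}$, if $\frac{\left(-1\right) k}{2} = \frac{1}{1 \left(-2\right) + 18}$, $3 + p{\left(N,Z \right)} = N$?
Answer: $\frac{2927521}{64} \approx 45743.0$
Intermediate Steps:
$p{\left(N,Z \right)} = -3 + N$
$g = -30$
$n{\left(f \right)} = -2 + f^{2} - 30 f$ ($n{\left(f \right)} = -7 + \left(\left(f^{2} - 30 f\right) + 5\right) = -7 + \left(5 + f^{2} - 30 f\right) = -2 + f^{2} - 30 f$)
$k = - \frac{1}{8}$ ($k = - \frac{2}{1 \left(-2\right) + 18} = - \frac{2}{-2 + 18} = - \frac{2}{16} = \left(-2\right) \frac{1}{16} = - \frac{1}{8} \approx -0.125$)
$\left(n{\left(p{\left(-3,3 \right)} \right)} + k\right)^{2} = \left(\left(-2 + \left(-3 - 3\right)^{2} - 30 \left(-3 - 3\right)\right) - \frac{1}{8}\right)^{2} = \left(\left(-2 + \left(-6\right)^{2} - -180\right) - \frac{1}{8}\right)^{2} = \left(\left(-2 + 36 + 180\right) - \frac{1}{8}\right)^{2} = \left(214 - \frac{1}{8}\right)^{2} = \left(\frac{1711}{8}\right)^{2} = \frac{2927521}{64}$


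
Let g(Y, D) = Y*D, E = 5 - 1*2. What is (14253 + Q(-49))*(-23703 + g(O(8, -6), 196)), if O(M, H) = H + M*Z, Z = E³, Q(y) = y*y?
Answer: 290728878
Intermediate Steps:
E = 3 (E = 5 - 2 = 3)
Q(y) = y²
Z = 27 (Z = 3³ = 27)
O(M, H) = H + 27*M (O(M, H) = H + M*27 = H + 27*M)
g(Y, D) = D*Y
(14253 + Q(-49))*(-23703 + g(O(8, -6), 196)) = (14253 + (-49)²)*(-23703 + 196*(-6 + 27*8)) = (14253 + 2401)*(-23703 + 196*(-6 + 216)) = 16654*(-23703 + 196*210) = 16654*(-23703 + 41160) = 16654*17457 = 290728878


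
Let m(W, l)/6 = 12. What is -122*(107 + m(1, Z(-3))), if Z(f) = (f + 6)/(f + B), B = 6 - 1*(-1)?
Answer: -21838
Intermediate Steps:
B = 7 (B = 6 + 1 = 7)
Z(f) = (6 + f)/(7 + f) (Z(f) = (f + 6)/(f + 7) = (6 + f)/(7 + f))
m(W, l) = 72 (m(W, l) = 6*12 = 72)
-122*(107 + m(1, Z(-3))) = -122*(107 + 72) = -122*179 = -21838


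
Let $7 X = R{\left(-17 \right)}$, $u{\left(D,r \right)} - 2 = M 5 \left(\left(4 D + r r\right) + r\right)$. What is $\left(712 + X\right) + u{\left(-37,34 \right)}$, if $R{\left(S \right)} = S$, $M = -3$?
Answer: $- \frac{104429}{7} \approx -14918.0$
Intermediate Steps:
$u{\left(D,r \right)} = 2 - 60 D - 15 r - 15 r^{2}$ ($u{\left(D,r \right)} = 2 + \left(-3\right) 5 \left(\left(4 D + r r\right) + r\right) = 2 - 15 \left(\left(4 D + r^{2}\right) + r\right) = 2 - 15 \left(\left(r^{2} + 4 D\right) + r\right) = 2 - 15 \left(r + r^{2} + 4 D\right) = 2 - \left(15 r + 15 r^{2} + 60 D\right) = 2 - 60 D - 15 r - 15 r^{2}$)
$X = - \frac{17}{7}$ ($X = \frac{1}{7} \left(-17\right) = - \frac{17}{7} \approx -2.4286$)
$\left(712 + X\right) + u{\left(-37,34 \right)} = \left(712 - \frac{17}{7}\right) - \left(-1712 + 17340\right) = \frac{4967}{7} + \left(2 + 2220 - 510 - 17340\right) = \frac{4967}{7} - 15628 = - \frac{104429}{7}$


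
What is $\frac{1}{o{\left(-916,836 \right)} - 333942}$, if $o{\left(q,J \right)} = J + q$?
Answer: $- \frac{1}{334022} \approx -2.9938 \cdot 10^{-6}$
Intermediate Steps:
$\frac{1}{o{\left(-916,836 \right)} - 333942} = \frac{1}{\left(836 - 916\right) - 333942} = \frac{1}{-80 - 333942} = \frac{1}{-334022} = - \frac{1}{334022}$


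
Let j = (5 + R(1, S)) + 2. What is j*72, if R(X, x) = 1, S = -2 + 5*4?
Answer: 576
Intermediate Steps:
S = 18 (S = -2 + 20 = 18)
j = 8 (j = (5 + 1) + 2 = 6 + 2 = 8)
j*72 = 8*72 = 576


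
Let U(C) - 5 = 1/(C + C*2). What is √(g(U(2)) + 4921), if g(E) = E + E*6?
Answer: 7*√3642/6 ≈ 70.407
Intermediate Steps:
U(C) = 5 + 1/(3*C) (U(C) = 5 + 1/(C + C*2) = 5 + 1/(C + 2*C) = 5 + 1/(3*C))
g(E) = 7*E (g(E) = E + 6*E = 7*E)
√(g(U(2)) + 4921) = √(7*(5 + (⅓)/2) + 4921) = √(7*(5 + (⅓)*(½)) + 4921) = √(7*(5 + ⅙) + 4921) = √(7*(31/6) + 4921) = √(217/6 + 4921) = √(29743/6) = 7*√3642/6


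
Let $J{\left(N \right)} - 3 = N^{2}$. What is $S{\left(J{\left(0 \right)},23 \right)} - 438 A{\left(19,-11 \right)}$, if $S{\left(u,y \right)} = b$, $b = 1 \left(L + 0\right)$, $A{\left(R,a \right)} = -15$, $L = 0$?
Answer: $6570$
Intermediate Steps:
$J{\left(N \right)} = 3 + N^{2}$
$b = 0$ ($b = 1 \left(0 + 0\right) = 1 \cdot 0 = 0$)
$S{\left(u,y \right)} = 0$
$S{\left(J{\left(0 \right)},23 \right)} - 438 A{\left(19,-11 \right)} = 0 - -6570 = 0 + 6570 = 6570$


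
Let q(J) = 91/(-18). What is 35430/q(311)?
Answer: -637740/91 ≈ -7008.1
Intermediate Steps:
q(J) = -91/18 (q(J) = 91*(-1/18) = -91/18)
35430/q(311) = 35430/(-91/18) = 35430*(-18/91) = -637740/91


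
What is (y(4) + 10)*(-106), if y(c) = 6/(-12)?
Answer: -1007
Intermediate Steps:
y(c) = -½ (y(c) = 6*(-1/12) = -½)
(y(4) + 10)*(-106) = (-½ + 10)*(-106) = (19/2)*(-106) = -1007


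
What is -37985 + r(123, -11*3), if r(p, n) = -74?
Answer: -38059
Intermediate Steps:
-37985 + r(123, -11*3) = -37985 - 74 = -38059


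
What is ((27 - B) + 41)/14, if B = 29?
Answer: 39/14 ≈ 2.7857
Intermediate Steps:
((27 - B) + 41)/14 = ((27 - 1*29) + 41)/14 = ((27 - 29) + 41)/14 = (-2 + 41)/14 = (1/14)*39 = 39/14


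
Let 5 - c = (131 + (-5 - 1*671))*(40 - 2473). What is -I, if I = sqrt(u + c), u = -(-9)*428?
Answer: -4*I*sqrt(82633) ≈ -1149.8*I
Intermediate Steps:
c = -1325980 (c = 5 - (131 + (-5 - 1*671))*(40 - 2473) = 5 - (131 + (-5 - 671))*(-2433) = 5 - (131 - 676)*(-2433) = 5 - (-545)*(-2433) = 5 - 1*1325985 = 5 - 1325985 = -1325980)
u = 3852 (u = -9*(-428) = 3852)
I = 4*I*sqrt(82633) (I = sqrt(3852 - 1325980) = sqrt(-1322128) = 4*I*sqrt(82633) ≈ 1149.8*I)
-I = -4*I*sqrt(82633)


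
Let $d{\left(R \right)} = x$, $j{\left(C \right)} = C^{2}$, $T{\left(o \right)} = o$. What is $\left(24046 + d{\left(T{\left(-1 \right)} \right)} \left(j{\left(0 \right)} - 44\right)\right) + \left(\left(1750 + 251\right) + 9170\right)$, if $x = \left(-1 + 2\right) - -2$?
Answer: $35085$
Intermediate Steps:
$x = 3$ ($x = 1 + 2 = 3$)
$d{\left(R \right)} = 3$
$\left(24046 + d{\left(T{\left(-1 \right)} \right)} \left(j{\left(0 \right)} - 44\right)\right) + \left(\left(1750 + 251\right) + 9170\right) = \left(24046 + 3 \left(0^{2} - 44\right)\right) + \left(\left(1750 + 251\right) + 9170\right) = \left(24046 + 3 \left(0 - 44\right)\right) + \left(2001 + 9170\right) = \left(24046 + 3 \left(-44\right)\right) + 11171 = \left(24046 - 132\right) + 11171 = 23914 + 11171 = 35085$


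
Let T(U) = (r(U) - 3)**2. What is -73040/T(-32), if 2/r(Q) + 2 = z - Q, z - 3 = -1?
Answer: -18698240/2209 ≈ -8464.6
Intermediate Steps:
z = 2 (z = 3 - 1 = 2)
r(Q) = -2/Q (r(Q) = 2/(-2 + (2 - Q)) = 2/((-Q)) = 2*(-1/Q) = -2/Q)
T(U) = (-3 - 2/U)**2 (T(U) = (-2/U - 3)**2 = (-3 - 2/U)**2)
-73040/T(-32) = -73040*1024/(2 + 3*(-32))**2 = -73040*1024/(2 - 96)**2 = -73040/((1/1024)*(-94)**2) = -73040/((1/1024)*8836) = -73040/2209/256 = -73040*256/2209 = -18698240/2209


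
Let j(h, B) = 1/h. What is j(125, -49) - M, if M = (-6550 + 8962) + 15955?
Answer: -2295874/125 ≈ -18367.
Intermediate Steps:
M = 18367 (M = 2412 + 15955 = 18367)
j(125, -49) - M = 1/125 - 1*18367 = 1/125 - 18367 = -2295874/125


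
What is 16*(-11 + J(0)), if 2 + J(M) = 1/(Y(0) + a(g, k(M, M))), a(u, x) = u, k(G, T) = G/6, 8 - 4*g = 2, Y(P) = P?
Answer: -592/3 ≈ -197.33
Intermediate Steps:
g = 3/2 (g = 2 - ¼*2 = 2 - ½ = 3/2 ≈ 1.5000)
k(G, T) = G/6 (k(G, T) = G*(⅙) = G/6)
J(M) = -4/3 (J(M) = -2 + 1/(0 + 3/2) = -2 + 1/(3/2) = -2 + ⅔ = -4/3)
16*(-11 + J(0)) = 16*(-11 - 4/3) = 16*(-37/3) = -592/3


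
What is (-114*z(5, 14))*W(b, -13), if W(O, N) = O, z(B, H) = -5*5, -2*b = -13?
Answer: 18525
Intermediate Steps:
b = 13/2 (b = -1/2*(-13) = 13/2 ≈ 6.5000)
z(B, H) = -25
(-114*z(5, 14))*W(b, -13) = -114*(-25)*(13/2) = 2850*(13/2) = 18525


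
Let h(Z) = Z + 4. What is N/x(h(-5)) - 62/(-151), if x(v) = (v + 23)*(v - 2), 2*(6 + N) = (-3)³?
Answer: 4691/6644 ≈ 0.70605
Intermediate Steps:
N = -39/2 (N = -6 + (½)*(-3)³ = -6 + (½)*(-27) = -6 - 27/2 = -39/2 ≈ -19.500)
h(Z) = 4 + Z
x(v) = (-2 + v)*(23 + v) (x(v) = (23 + v)*(-2 + v) = (-2 + v)*(23 + v))
N/x(h(-5)) - 62/(-151) = -39/(2*(-46 + (4 - 5)² + 21*(4 - 5))) - 62/(-151) = -39/(2*(-46 + (-1)² + 21*(-1))) - 62*(-1/151) = -39/(2*(-46 + 1 - 21)) + 62/151 = -39/2/(-66) + 62/151 = -39/2*(-1/66) + 62/151 = 13/44 + 62/151 = 4691/6644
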